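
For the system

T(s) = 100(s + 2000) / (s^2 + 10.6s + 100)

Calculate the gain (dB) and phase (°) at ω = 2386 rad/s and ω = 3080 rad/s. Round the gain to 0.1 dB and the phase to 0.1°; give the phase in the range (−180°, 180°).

ω = 2386: -25.2 dB, -129.7°; ω = 3080: -28.2 dB, -122.8°

At s = jω = j2386:
zero (s+2000): 2000 + j2386 → |·| = √(2000²+2386²) = √9692996 ≈ 3113.4, ∠ = arctan(2386/2000) ≈ 50.03°
quadratic: (j2386)² + 10.6·j2386 + 100 = -5692896 + j25291.6 → |·| ≈ 5.693e+06, ∠ ≈ 179.75°
|T| = 100 · 3113.4 / 5.693e+06 ≈ 0.054688
Gain = 20 log₁₀(0.054688) ≈ -25.24 dB
∠T = 50.03° − 179.75° = -129.72°

At s = jω = j3080:
zero (s+2000): 2000 + j3080 → |·| = √(2000²+3080²) = √13486400 ≈ 3672.4, ∠ = arctan(3080/2000) ≈ 57.00°
quadratic: (j3080)² + 10.6·j3080 + 100 = -9486300 + j32648 → |·| ≈ 9.4864e+06, ∠ ≈ 179.80°
|T| = 100 · 3672.4 / 9.4864e+06 ≈ 0.038712
Gain = 20 log₁₀(0.038712) ≈ -28.24 dB
∠T = 57.00° − 179.80° = -122.80°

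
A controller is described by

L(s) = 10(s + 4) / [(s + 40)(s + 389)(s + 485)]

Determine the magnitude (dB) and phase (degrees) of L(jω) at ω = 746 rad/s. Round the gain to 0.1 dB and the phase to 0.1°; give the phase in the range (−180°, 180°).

-97.5 dB, -116.7°

At s = jω = j746:
zero (s+4): 4 + j746 → |·| = √(4²+746²) = √556532 ≈ 746.01, ∠ = arctan(746/4) ≈ 89.69°
pole (s+40): 40 + j746 → |·| = √(40²+746²) = √558116 ≈ 747.07, ∠ = arctan(746/40) ≈ 86.93°
pole (s+389): 389 + j746 → |·| = √(389²+746²) = √707837 ≈ 841.33, ∠ = arctan(746/389) ≈ 62.46°
pole (s+485): 485 + j746 → |·| = √(485²+746²) = √791741 ≈ 889.8, ∠ = arctan(746/485) ≈ 56.97°
|L| = 10 · 746.01 / 5.5927e+08 ≈ 1.3339e-05
Gain = 20 log₁₀(1.3339e-05) ≈ -97.50 dB
∠L = 89.69° − 206.36° = -116.67°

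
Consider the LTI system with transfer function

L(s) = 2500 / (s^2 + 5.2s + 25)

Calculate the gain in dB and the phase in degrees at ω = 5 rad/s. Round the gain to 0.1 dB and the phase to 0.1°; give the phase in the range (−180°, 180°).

At s = jω = j5:
quadratic: (j5)² + 5.2·j5 + 25 = 0 + j26 → |·| ≈ 26, ∠ ≈ 90.00°
|L| = 2500 / 26 ≈ 96.154
Gain = 20 log₁₀(96.154) ≈ 39.66 dB
∠L = 0.00° − 90.00° = -90.00°

39.7 dB, -90.0°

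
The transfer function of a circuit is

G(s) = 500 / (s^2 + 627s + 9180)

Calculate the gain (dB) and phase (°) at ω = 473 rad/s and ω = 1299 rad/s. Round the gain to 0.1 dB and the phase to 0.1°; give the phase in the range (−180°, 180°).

Substitute s = j473:
Numerator: 500 = 500 + j0
Denominator: (j473)^2 + 627(j473) + 9180 = -214549 + j296571
|N| = √(500² + 0²) ≈ 500, ∠N ≈ 0.00°
|D| = √(214549² + 296571²) ≈ 3.6604e+05, ∠D ≈ 125.88°
|G| = 500 / 3.6604e+05 ≈ 0.001366
Gain = 20 log₁₀(0.001366) ≈ -57.29 dB
∠G = 0.00° − 125.88° = -125.88°

Substitute s = j1299:
Numerator: 500 = 500 + j0
Denominator: (j1299)^2 + 627(j1299) + 9180 = -1678221 + j814473
|N| = √(500² + 0²) ≈ 500, ∠N ≈ 0.00°
|D| = √(1678221² + 814473²) ≈ 1.8654e+06, ∠D ≈ 154.11°
|G| = 500 / 1.8654e+06 ≈ 0.00026804
Gain = 20 log₁₀(0.00026804) ≈ -71.44 dB
∠G = 0.00° − 154.11° = -154.11°

ω = 473: -57.3 dB, -125.9°; ω = 1299: -71.4 dB, -154.1°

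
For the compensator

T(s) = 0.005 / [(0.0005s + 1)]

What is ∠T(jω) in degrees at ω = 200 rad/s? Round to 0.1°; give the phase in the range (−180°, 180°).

At ω = 200 rad/s:
pole (1 + j200·0.0005) = 1 + j0.1 → |·| ≈ 1.005, ∠ ≈ 5.71°
∠T = (0°) − (5.71°) = -5.71°

-5.7°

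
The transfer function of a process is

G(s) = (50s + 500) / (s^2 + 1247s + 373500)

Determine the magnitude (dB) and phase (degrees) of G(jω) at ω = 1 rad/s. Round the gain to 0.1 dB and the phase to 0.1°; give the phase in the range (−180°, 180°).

Substitute s = j1:
Numerator: 50(j1) + 500 = 500 + j50
Denominator: (j1)^2 + 1247(j1) + 373500 = 373499 + j1247
|N| = √(500² + 50²) ≈ 502.49, ∠N ≈ 5.71°
|D| = √(373499² + 1247²) ≈ 3.735e+05, ∠D ≈ 0.19°
|G| = 502.49 / 3.735e+05 ≈ 0.0013454
Gain = 20 log₁₀(0.0013454) ≈ -57.42 dB
∠G = 5.71° − 0.19° = 5.52°

-57.4 dB, 5.5°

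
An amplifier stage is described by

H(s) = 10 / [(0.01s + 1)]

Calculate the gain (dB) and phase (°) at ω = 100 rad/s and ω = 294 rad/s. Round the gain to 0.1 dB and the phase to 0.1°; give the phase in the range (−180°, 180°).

ω = 100: 17.0 dB, -45.0°; ω = 294: 10.2 dB, -71.2°

At ω = 100 rad/s:
pole (1 + j100·0.01) = 1 + j1 → |·| ≈ 1.4142, ∠ ≈ 45.00°
|H| = 10 · 1 / (1.4142) ≈ 7.0711
Gain = 20 log₁₀(7.0711) ≈ 16.99 dB
∠H = (0°) − (45.00°) = -45.00°

At ω = 294 rad/s:
pole (1 + j294·0.01) = 1 + j2.94 → |·| ≈ 3.1054, ∠ ≈ 71.21°
|H| = 10 · 1 / (3.1054) ≈ 3.2202
Gain = 20 log₁₀(3.2202) ≈ 10.16 dB
∠H = (0°) − (71.21°) = -71.21°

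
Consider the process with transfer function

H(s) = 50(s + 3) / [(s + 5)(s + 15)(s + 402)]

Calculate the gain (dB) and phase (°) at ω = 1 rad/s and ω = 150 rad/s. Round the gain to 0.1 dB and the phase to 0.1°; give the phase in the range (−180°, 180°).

At s = jω = j1:
zero (s+3): 3 + j1 → |·| = √(3²+1²) = √10 ≈ 3.1623, ∠ = arctan(1/3) ≈ 18.43°
pole (s+5): 5 + j1 → |·| = √(5²+1²) = √26 ≈ 5.099, ∠ = arctan(1/5) ≈ 11.31°
pole (s+15): 15 + j1 → |·| = √(15²+1²) = √226 ≈ 15.033, ∠ = arctan(1/15) ≈ 3.81°
pole (s+402): 402 + j1 → |·| = √(402²+1²) = √161605 ≈ 402, ∠ = arctan(1/402) ≈ 0.14°
|H| = 50 · 3.1623 / 30815 ≈ 0.0051311
Gain = 20 log₁₀(0.0051311) ≈ -45.80 dB
∠H = 18.43° − 15.26° = 3.17°

At s = jω = j150:
zero (s+3): 3 + j150 → |·| = √(3²+150²) = √22509 ≈ 150.03, ∠ = arctan(150/3) ≈ 88.85°
pole (s+5): 5 + j150 → |·| = √(5²+150²) = √22525 ≈ 150.08, ∠ = arctan(150/5) ≈ 88.09°
pole (s+15): 15 + j150 → |·| = √(15²+150²) = √22725 ≈ 150.75, ∠ = arctan(150/15) ≈ 84.29°
pole (s+402): 402 + j150 → |·| = √(402²+150²) = √184104 ≈ 429.07, ∠ = arctan(150/402) ≈ 20.46°
|H| = 50 · 150.03 / 9.7075e+06 ≈ 0.00077275
Gain = 20 log₁₀(0.00077275) ≈ -62.24 dB
∠H = 88.85° − 192.84° = -103.99°

ω = 1: -45.8 dB, 3.2°; ω = 150: -62.2 dB, -104.0°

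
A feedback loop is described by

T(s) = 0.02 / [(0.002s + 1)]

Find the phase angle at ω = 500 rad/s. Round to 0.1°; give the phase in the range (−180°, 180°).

At ω = 500 rad/s:
pole (1 + j500·0.002) = 1 + j1 → |·| ≈ 1.4142, ∠ ≈ 45.00°
∠T = (0°) − (45.00°) = -45.00°

-45.0°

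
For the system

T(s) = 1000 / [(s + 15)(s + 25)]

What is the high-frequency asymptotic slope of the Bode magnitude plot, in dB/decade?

-40 dB/decade

Each pole contributes −20 dB/decade at high frequency; each zero contributes +20 dB/decade.
Net: 0 zero(s) − 2 pole(s) → -40 dB/decade.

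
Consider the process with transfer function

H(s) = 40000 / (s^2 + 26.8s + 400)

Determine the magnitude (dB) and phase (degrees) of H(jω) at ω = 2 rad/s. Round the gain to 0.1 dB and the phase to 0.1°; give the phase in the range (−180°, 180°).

At s = jω = j2:
quadratic: (j2)² + 26.8·j2 + 400 = 396 + j53.6 → |·| ≈ 399.61, ∠ ≈ 7.71°
|H| = 40000 / 399.61 ≈ 100.1
Gain = 20 log₁₀(100.1) ≈ 40.01 dB
∠H = 0.00° − 7.71° = -7.71°

40.0 dB, -7.7°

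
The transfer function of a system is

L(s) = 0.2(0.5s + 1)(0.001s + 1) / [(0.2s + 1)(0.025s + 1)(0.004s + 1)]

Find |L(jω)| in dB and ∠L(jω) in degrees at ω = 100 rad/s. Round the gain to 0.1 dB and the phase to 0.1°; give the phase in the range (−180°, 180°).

At ω = 100 rad/s:
zero (1 + j100·0.5) = 1 + j50 → |·| ≈ 50.01, ∠ ≈ 88.85°
zero (1 + j100·0.001) = 1 + j0.1 → |·| ≈ 1.005, ∠ ≈ 5.71°
pole (1 + j100·0.2) = 1 + j20 → |·| ≈ 20.025, ∠ ≈ 87.14°
pole (1 + j100·0.025) = 1 + j2.5 → |·| ≈ 2.6926, ∠ ≈ 68.20°
pole (1 + j100·0.004) = 1 + j0.4 → |·| ≈ 1.077, ∠ ≈ 21.80°
|L| = 0.2 · 50.01 · 1.005 / (20.025 · 2.6926 · 1.077) ≈ 0.1731
Gain = 20 log₁₀(0.1731) ≈ -15.23 dB
∠L = (88.85° + 5.71°) − (87.14° + 68.20° + 21.80°) = -82.58°

-15.2 dB, -82.6°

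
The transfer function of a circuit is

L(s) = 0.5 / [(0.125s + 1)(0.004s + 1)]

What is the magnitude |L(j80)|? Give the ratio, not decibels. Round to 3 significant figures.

0.0474

At ω = 80 rad/s:
pole (1 + j80·0.125) = 1 + j10 → |·| ≈ 10.05, ∠ ≈ 84.29°
pole (1 + j80·0.004) = 1 + j0.32 → |·| ≈ 1.05, ∠ ≈ 17.74°
|L| = 0.5 · 1 / (10.05 · 1.05) ≈ 0.047382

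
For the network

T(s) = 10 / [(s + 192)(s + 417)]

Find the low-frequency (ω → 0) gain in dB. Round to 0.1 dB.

-78.1 dB

T(0) = 10 / (192·417) ≈ 0.0001249
20 log₁₀(0.0001249) ≈ -78.07 dB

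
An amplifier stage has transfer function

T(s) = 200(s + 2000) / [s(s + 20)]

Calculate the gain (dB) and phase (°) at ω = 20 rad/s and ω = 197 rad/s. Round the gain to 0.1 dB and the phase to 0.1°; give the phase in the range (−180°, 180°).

At s = jω = j20:
zero (s+2000): 2000 + j20 → |·| = √(2000²+20²) = √4000400 ≈ 2000.1, ∠ = arctan(20/2000) ≈ 0.57°
pole (s+20): 20 + j20 → |·| = √(20²+20²) = √800 ≈ 28.284, ∠ = arctan(20/20) ≈ 45.00°
pole at origin: |s| = 20, ∠ = 90.00° (in denominator)
|T| = 200 · 2000.1 / 565.68 ≈ 707.15
Gain = 20 log₁₀(707.15) ≈ 56.99 dB
∠T = 0.57° − 135.00° = -134.43°

At s = jω = j197:
zero (s+2000): 2000 + j197 → |·| = √(2000²+197²) = √4038809 ≈ 2009.7, ∠ = arctan(197/2000) ≈ 5.63°
pole (s+20): 20 + j197 → |·| = √(20²+197²) = √39209 ≈ 198.01, ∠ = arctan(197/20) ≈ 84.20°
pole at origin: |s| = 197, ∠ = 90.00° (in denominator)
|T| = 200 · 2009.7 / 39008 ≈ 10.304
Gain = 20 log₁₀(10.304) ≈ 20.26 dB
∠T = 5.63° − 174.20° = -168.57°

ω = 20: 57.0 dB, -134.4°; ω = 197: 20.3 dB, -168.6°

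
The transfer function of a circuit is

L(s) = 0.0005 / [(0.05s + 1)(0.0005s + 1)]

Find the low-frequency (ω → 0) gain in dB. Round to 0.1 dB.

-66.0 dB

L(0) = 0.0005 · 1 / 1 = 0.0005
20 log₁₀(0.0005) ≈ -66.02 dB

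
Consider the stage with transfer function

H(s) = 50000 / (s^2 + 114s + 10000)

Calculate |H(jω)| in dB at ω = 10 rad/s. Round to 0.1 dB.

At s = jω = j10:
quadratic: (j10)² + 114·j10 + 10000 = 9900 + j1140 → |·| ≈ 9965.4, ∠ ≈ 6.57°
|H| = 50000 / 9965.4 ≈ 5.0174
Gain = 20 log₁₀(5.0174) ≈ 14.01 dB

14.0 dB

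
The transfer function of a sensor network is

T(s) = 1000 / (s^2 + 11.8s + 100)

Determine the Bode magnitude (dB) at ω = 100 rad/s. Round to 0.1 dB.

-20.0 dB

At s = jω = j100:
quadratic: (j100)² + 11.8·j100 + 100 = -9900 + j1180 → |·| ≈ 9970.1, ∠ ≈ 173.20°
|T| = 1000 / 9970.1 ≈ 0.1003
Gain = 20 log₁₀(0.1003) ≈ -19.97 dB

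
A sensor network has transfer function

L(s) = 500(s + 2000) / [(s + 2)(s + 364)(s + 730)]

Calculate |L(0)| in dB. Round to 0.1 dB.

L(0) = 500·2000 / (2·364·730) ≈ 1.8817
20 log₁₀(1.8817) ≈ 5.49 dB

5.5 dB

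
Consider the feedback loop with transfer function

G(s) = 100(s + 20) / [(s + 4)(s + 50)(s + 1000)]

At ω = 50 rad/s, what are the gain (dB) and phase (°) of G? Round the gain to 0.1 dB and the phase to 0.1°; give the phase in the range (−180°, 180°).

-56.4 dB, -65.1°

At s = jω = j50:
zero (s+20): 20 + j50 → |·| = √(20²+50²) = √2900 ≈ 53.852, ∠ = arctan(50/20) ≈ 68.20°
pole (s+4): 4 + j50 → |·| = √(4²+50²) = √2516 ≈ 50.16, ∠ = arctan(50/4) ≈ 85.43°
pole (s+50): 50 + j50 → |·| = √(50²+50²) = √5000 ≈ 70.711, ∠ = arctan(50/50) ≈ 45.00°
pole (s+1000): 1000 + j50 → |·| = √(1000²+50²) = √1002500 ≈ 1001.2, ∠ = arctan(50/1000) ≈ 2.86°
|G| = 100 · 53.852 / 3.5511e+06 ≈ 0.0015165
Gain = 20 log₁₀(0.0015165) ≈ -56.38 dB
∠G = 68.20° − 133.29° = -65.09°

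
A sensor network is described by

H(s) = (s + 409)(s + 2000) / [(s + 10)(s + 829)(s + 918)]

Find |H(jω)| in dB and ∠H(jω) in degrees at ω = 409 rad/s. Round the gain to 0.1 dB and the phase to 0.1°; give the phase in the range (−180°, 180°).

-50.2 dB, -82.3°

At s = jω = j409:
zero (s+409): 409 + j409 → |·| = √(409²+409²) = √334562 ≈ 578.41, ∠ = arctan(409/409) ≈ 45.00°
zero (s+2000): 2000 + j409 → |·| = √(2000²+409²) = √4167281 ≈ 2041.4, ∠ = arctan(409/2000) ≈ 11.56°
pole (s+10): 10 + j409 → |·| = √(10²+409²) = √167381 ≈ 409.12, ∠ = arctan(409/10) ≈ 88.60°
pole (s+829): 829 + j409 → |·| = √(829²+409²) = √854522 ≈ 924.4, ∠ = arctan(409/829) ≈ 26.26°
pole (s+918): 918 + j409 → |·| = √(918²+409²) = √1010005 ≈ 1005, ∠ = arctan(409/918) ≈ 24.01°
|H| = 1 · 1.1808e+06 / 3.8008e+08 ≈ 0.0031067
Gain = 20 log₁₀(0.0031067) ≈ -50.15 dB
∠H = 56.56° − 138.87° = -82.31°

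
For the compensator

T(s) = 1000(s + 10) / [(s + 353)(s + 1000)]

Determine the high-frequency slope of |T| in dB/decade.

-20 dB/decade

Each pole contributes −20 dB/decade at high frequency; each zero contributes +20 dB/decade.
Net: 1 zero(s) − 2 pole(s) → -20 dB/decade.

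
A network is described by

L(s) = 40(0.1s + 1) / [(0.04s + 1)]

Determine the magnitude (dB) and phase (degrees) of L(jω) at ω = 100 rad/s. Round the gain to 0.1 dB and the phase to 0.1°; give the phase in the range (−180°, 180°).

39.8 dB, 8.3°

At ω = 100 rad/s:
zero (1 + j100·0.1) = 1 + j10 → |·| ≈ 10.05, ∠ ≈ 84.29°
pole (1 + j100·0.04) = 1 + j4 → |·| ≈ 4.1231, ∠ ≈ 75.96°
|L| = 40 · 10.05 / (4.1231) ≈ 97.499
Gain = 20 log₁₀(97.499) ≈ 39.78 dB
∠L = (84.29°) − (75.96°) = 8.33°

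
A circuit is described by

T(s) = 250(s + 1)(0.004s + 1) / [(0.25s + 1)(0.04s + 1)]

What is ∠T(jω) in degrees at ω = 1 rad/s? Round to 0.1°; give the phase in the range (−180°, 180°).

28.9°

At ω = 1 rad/s:
zero (1 + j1·1) = 1 + j1 → |·| ≈ 1.4142, ∠ ≈ 45.00°
zero (1 + j1·0.004) = 1 + j0.004 → |·| ≈ 1, ∠ ≈ 0.23°
pole (1 + j1·0.25) = 1 + j0.25 → |·| ≈ 1.0308, ∠ ≈ 14.04°
pole (1 + j1·0.04) = 1 + j0.04 → |·| ≈ 1.0008, ∠ ≈ 2.29°
∠T = (45.00° + 0.23°) − (14.04° + 2.29°) = 28.90°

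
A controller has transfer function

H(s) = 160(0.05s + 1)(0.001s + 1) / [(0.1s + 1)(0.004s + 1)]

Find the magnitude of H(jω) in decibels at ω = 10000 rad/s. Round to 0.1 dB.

At ω = 10000 rad/s:
zero (1 + j10000·0.05) = 1 + j500 → |·| ≈ 500, ∠ ≈ 89.89°
zero (1 + j10000·0.001) = 1 + j10 → |·| ≈ 10.05, ∠ ≈ 84.29°
pole (1 + j10000·0.1) = 1 + j1000 → |·| ≈ 1000, ∠ ≈ 89.94°
pole (1 + j10000·0.004) = 1 + j40 → |·| ≈ 40.012, ∠ ≈ 88.57°
|H| = 160 · 500 · 10.05 / (1000 · 40.012) ≈ 20.094
Gain = 20 log₁₀(20.094) ≈ 26.06 dB

26.1 dB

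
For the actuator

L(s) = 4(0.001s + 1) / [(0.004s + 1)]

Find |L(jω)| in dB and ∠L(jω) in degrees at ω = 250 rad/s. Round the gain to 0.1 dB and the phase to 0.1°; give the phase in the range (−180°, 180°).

At ω = 250 rad/s:
zero (1 + j250·0.001) = 1 + j0.25 → |·| ≈ 1.0308, ∠ ≈ 14.04°
pole (1 + j250·0.004) = 1 + j1 → |·| ≈ 1.4142, ∠ ≈ 45.00°
|L| = 4 · 1.0308 / (1.4142) ≈ 2.9156
Gain = 20 log₁₀(2.9156) ≈ 9.29 dB
∠L = (14.04°) − (45.00°) = -30.96°

9.3 dB, -31.0°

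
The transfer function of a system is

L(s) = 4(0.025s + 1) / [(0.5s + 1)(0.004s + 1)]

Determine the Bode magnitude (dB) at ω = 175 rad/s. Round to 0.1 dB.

-15.5 dB

At ω = 175 rad/s:
zero (1 + j175·0.025) = 1 + j4.375 → |·| ≈ 4.4878, ∠ ≈ 77.12°
pole (1 + j175·0.5) = 1 + j87.5 → |·| ≈ 87.506, ∠ ≈ 89.35°
pole (1 + j175·0.004) = 1 + j0.7 → |·| ≈ 1.2207, ∠ ≈ 34.99°
|L| = 4 · 4.4878 / (87.506 · 1.2207) ≈ 0.16805
Gain = 20 log₁₀(0.16805) ≈ -15.49 dB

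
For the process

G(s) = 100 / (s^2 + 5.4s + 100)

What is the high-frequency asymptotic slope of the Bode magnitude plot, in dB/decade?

Each pole contributes −20 dB/decade at high frequency; each zero contributes +20 dB/decade.
Net: 0 zero(s) − 2 pole(s) → -40 dB/decade.

-40 dB/decade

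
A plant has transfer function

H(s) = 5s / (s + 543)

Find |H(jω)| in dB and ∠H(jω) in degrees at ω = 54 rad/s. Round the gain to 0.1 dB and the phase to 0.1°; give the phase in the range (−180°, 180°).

At s = jω = j54:
zero at origin: s = j54 → |·| = 54, ∠ = 90.00°
pole (s+543): 543 + j54 → |·| = √(543²+54²) = √297765 ≈ 545.68, ∠ = arctan(54/543) ≈ 5.68°
|H| = 5 · 54 / 545.68 ≈ 0.4948
Gain = 20 log₁₀(0.4948) ≈ -6.11 dB
∠H = 90.00° − 5.68° = 84.32°

-6.1 dB, 84.3°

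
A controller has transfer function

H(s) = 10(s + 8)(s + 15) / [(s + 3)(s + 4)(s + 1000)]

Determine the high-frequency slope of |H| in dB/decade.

-20 dB/decade

Each pole contributes −20 dB/decade at high frequency; each zero contributes +20 dB/decade.
Net: 2 zero(s) − 3 pole(s) → -20 dB/decade.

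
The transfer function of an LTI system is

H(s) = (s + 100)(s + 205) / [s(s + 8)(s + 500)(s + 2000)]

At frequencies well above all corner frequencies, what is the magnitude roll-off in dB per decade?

-40 dB/decade

Each pole contributes −20 dB/decade at high frequency; each zero contributes +20 dB/decade.
Net: 2 zero(s) − 4 pole(s) → -40 dB/decade.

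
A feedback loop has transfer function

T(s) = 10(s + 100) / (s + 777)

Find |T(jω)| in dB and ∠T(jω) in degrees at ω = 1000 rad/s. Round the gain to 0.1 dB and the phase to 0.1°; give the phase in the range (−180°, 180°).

18.0 dB, 32.1°

At s = jω = j1000:
zero (s+100): 100 + j1000 → |·| = √(100²+1000²) = √1010000 ≈ 1005, ∠ = arctan(1000/100) ≈ 84.29°
pole (s+777): 777 + j1000 → |·| = √(777²+1000²) = √1603729 ≈ 1266.4, ∠ = arctan(1000/777) ≈ 52.15°
|T| = 10 · 1005 / 1266.4 ≈ 7.9359
Gain = 20 log₁₀(7.9359) ≈ 17.99 dB
∠T = 84.29° − 52.15° = 32.14°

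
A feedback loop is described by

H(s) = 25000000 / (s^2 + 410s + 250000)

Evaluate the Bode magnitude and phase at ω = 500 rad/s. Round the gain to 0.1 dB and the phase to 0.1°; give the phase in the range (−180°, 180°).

At s = jω = j500:
quadratic: (j500)² + 410·j500 + 250000 = 0 + j205000 → |·| ≈ 2.05e+05, ∠ ≈ 90.00°
|H| = 25000000 / 2.05e+05 ≈ 121.95
Gain = 20 log₁₀(121.95) ≈ 41.72 dB
∠H = 0.00° − 90.00° = -90.00°

41.7 dB, -90.0°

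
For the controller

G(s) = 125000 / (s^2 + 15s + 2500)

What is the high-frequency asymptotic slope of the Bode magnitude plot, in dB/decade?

Each pole contributes −20 dB/decade at high frequency; each zero contributes +20 dB/decade.
Net: 0 zero(s) − 2 pole(s) → -40 dB/decade.

-40 dB/decade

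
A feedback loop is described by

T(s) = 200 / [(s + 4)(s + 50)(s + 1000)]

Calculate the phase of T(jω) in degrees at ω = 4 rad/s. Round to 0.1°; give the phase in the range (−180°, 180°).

At s = jω = j4:
pole (s+4): 4 + j4 → |·| = √(4²+4²) = √32 ≈ 5.6569, ∠ = arctan(4/4) ≈ 45.00°
pole (s+50): 50 + j4 → |·| = √(50²+4²) = √2516 ≈ 50.16, ∠ = arctan(4/50) ≈ 4.57°
pole (s+1000): 1000 + j4 → |·| = √(1000²+4²) = √1000016 ≈ 1000, ∠ = arctan(4/1000) ≈ 0.23°
∠T = 0.00° − 49.80° = -49.80°

-49.8°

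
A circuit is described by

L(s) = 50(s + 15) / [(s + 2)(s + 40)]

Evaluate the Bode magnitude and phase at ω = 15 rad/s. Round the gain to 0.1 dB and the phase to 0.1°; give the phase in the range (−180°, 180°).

At s = jω = j15:
zero (s+15): 15 + j15 → |·| = √(15²+15²) = √450 ≈ 21.213, ∠ = arctan(15/15) ≈ 45.00°
pole (s+2): 2 + j15 → |·| = √(2²+15²) = √229 ≈ 15.133, ∠ = arctan(15/2) ≈ 82.41°
pole (s+40): 40 + j15 → |·| = √(40²+15²) = √1825 ≈ 42.72, ∠ = arctan(15/40) ≈ 20.56°
|L| = 50 · 21.213 / 646.48 ≈ 1.6407
Gain = 20 log₁₀(1.6407) ≈ 4.30 dB
∠L = 45.00° − 102.97° = -57.97°

4.3 dB, -58.0°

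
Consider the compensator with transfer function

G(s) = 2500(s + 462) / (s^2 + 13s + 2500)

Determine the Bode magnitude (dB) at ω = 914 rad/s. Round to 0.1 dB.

At s = jω = j914:
zero (s+462): 462 + j914 → |·| = √(462²+914²) = √1048840 ≈ 1024.1, ∠ = arctan(914/462) ≈ 63.18°
quadratic: (j914)² + 13·j914 + 2500 = -832896 + j11882 → |·| ≈ 8.3298e+05, ∠ ≈ 179.18°
|G| = 2500 · 1024.1 / 8.3298e+05 ≈ 3.0736
Gain = 20 log₁₀(3.0736) ≈ 9.75 dB

9.8 dB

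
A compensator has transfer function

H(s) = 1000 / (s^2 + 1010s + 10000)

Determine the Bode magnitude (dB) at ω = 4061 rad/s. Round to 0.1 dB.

-84.6 dB

Substitute s = j4061:
Numerator: 1000 = 1000 + j0
Denominator: (j4061)^2 + 1010(j4061) + 10000 = -16481721 + j4101610
|N| = √(1000² + 0²) ≈ 1000, ∠N ≈ 0.00°
|D| = √(16481721² + 4101610²) ≈ 1.6984e+07, ∠D ≈ 166.03°
|H| = 1000 / 1.6984e+07 ≈ 5.8879e-05
Gain = 20 log₁₀(5.8879e-05) ≈ -84.60 dB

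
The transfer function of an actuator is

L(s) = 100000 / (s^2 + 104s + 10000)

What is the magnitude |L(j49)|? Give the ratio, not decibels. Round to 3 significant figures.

At s = jω = j49:
quadratic: (j49)² + 104·j49 + 10000 = 7599 + j5096 → |·| ≈ 9149.5, ∠ ≈ 33.85°
|L| = 100000 / 9149.5 ≈ 10.93

10.9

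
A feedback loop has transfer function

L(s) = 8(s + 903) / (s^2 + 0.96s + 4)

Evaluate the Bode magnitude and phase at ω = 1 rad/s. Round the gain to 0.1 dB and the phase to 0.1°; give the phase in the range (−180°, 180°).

At s = jω = j1:
zero (s+903): 903 + j1 → |·| = √(903²+1²) = √815410 ≈ 903, ∠ = arctan(1/903) ≈ 0.06°
quadratic: (j1)² + 0.96·j1 + 4 = 3 + j0.96 → |·| ≈ 3.1499, ∠ ≈ 17.74°
|L| = 8 · 903 / 3.1499 ≈ 2293.4
Gain = 20 log₁₀(2293.4) ≈ 67.21 dB
∠L = 0.06° − 17.74° = -17.68°

67.2 dB, -17.7°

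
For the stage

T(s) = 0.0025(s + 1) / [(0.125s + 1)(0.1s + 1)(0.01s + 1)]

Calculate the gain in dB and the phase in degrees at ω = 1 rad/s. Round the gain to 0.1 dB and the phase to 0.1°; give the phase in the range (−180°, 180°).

At ω = 1 rad/s:
zero (1 + j1·1) = 1 + j1 → |·| ≈ 1.4142, ∠ ≈ 45.00°
pole (1 + j1·0.125) = 1 + j0.125 → |·| ≈ 1.0078, ∠ ≈ 7.13°
pole (1 + j1·0.1) = 1 + j0.1 → |·| ≈ 1.005, ∠ ≈ 5.71°
pole (1 + j1·0.01) = 1 + j0.01 → |·| ≈ 1, ∠ ≈ 0.57°
|T| = 0.0025 · 1.4142 / (1.0078 · 1.005 · 1) ≈ 0.0034907
Gain = 20 log₁₀(0.0034907) ≈ -49.14 dB
∠T = (45.00°) − (7.13° + 5.71° + 0.57°) = 31.59°

-49.1 dB, 31.6°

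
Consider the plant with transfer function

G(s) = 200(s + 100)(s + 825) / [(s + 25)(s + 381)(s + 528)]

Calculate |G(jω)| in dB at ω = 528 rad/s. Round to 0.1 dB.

At s = jω = j528:
zero (s+100): 100 + j528 → |·| = √(100²+528²) = √288784 ≈ 537.39, ∠ = arctan(528/100) ≈ 79.28°
zero (s+825): 825 + j528 → |·| = √(825²+528²) = √959409 ≈ 979.49, ∠ = arctan(528/825) ≈ 32.62°
pole (s+25): 25 + j528 → |·| = √(25²+528²) = √279409 ≈ 528.59, ∠ = arctan(528/25) ≈ 87.29°
pole (s+381): 381 + j528 → |·| = √(381²+528²) = √423945 ≈ 651.11, ∠ = arctan(528/381) ≈ 54.19°
pole (s+528): 528 + j528 → |·| = √(528²+528²) = √557568 ≈ 746.7, ∠ = arctan(528/528) ≈ 45.00°
|G| = 200 · 5.2637e+05 / 2.5699e+08 ≈ 0.40964
Gain = 20 log₁₀(0.40964) ≈ -7.75 dB

-7.8 dB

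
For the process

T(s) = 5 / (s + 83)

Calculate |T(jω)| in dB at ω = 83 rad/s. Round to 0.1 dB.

Substitute s = j83:
Numerator: 5 = 5 + j0
Denominator: (j83) + 83 = 83 + j83
|N| = √(5² + 0²) ≈ 5, ∠N ≈ 0.00°
|D| = √(83² + 83²) ≈ 117.38, ∠D ≈ 45.00°
|T| = 5 / 117.38 ≈ 0.042597
Gain = 20 log₁₀(0.042597) ≈ -27.41 dB

-27.4 dB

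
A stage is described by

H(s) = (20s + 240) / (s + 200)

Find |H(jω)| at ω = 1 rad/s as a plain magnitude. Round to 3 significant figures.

Substitute s = j1:
Numerator: 20(j1) + 240 = 240 + j20
Denominator: (j1) + 200 = 200 + j1
|N| = √(240² + 20²) ≈ 240.83, ∠N ≈ 4.76°
|D| = √(200² + 1²) ≈ 200, ∠D ≈ 0.29°
|H| = 240.83 / 200 ≈ 1.2042

1.20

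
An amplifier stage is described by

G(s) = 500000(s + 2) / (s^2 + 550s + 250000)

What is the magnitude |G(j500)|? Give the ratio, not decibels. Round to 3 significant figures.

909

At s = jω = j500:
zero (s+2): 2 + j500 → |·| = √(2²+500²) = √250004 ≈ 500, ∠ = arctan(500/2) ≈ 89.77°
quadratic: (j500)² + 550·j500 + 250000 = 0 + j275000 → |·| ≈ 2.75e+05, ∠ ≈ 90.00°
|G| = 500000 · 500 / 2.75e+05 ≈ 909.09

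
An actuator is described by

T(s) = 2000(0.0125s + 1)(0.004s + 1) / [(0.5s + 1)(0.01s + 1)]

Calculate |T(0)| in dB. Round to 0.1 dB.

66.0 dB

T(0) = 2000 · 1 / 1 = 2000
20 log₁₀(2000) ≈ 66.02 dB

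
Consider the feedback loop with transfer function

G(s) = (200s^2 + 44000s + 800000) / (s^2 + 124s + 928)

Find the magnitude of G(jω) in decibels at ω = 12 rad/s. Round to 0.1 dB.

54.9 dB

Substitute s = j12:
Numerator: 200(j12)^2 + 44000(j12) + 800000 = 771200 + j528000
Denominator: (j12)^2 + 124(j12) + 928 = 784 + j1488
|N| = √(771200² + 528000²) ≈ 9.3463e+05, ∠N ≈ 34.40°
|D| = √(784² + 1488²) ≈ 1681.9, ∠D ≈ 62.22°
|G| = 9.3463e+05 / 1681.9 ≈ 555.7
Gain = 20 log₁₀(555.7) ≈ 54.90 dB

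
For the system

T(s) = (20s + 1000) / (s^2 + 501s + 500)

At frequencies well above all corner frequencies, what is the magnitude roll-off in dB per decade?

Each pole contributes −20 dB/decade at high frequency; each zero contributes +20 dB/decade.
Net: 1 zero(s) − 2 pole(s) → -20 dB/decade.

-20 dB/decade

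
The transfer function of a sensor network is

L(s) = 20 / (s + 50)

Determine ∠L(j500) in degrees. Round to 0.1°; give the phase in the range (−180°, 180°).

Substitute s = j500:
Numerator: 20 = 20 + j0
Denominator: (j500) + 50 = 50 + j500
|N| = √(20² + 0²) ≈ 20, ∠N ≈ 0.00°
|D| = √(50² + 500²) ≈ 502.49, ∠D ≈ 84.29°
∠L = 0.00° − 84.29° = -84.29°

-84.3°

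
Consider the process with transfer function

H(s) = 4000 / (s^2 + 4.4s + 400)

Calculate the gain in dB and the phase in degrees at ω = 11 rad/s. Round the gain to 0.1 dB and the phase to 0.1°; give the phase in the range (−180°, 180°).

23.0 dB, -9.8°

At s = jω = j11:
quadratic: (j11)² + 4.4·j11 + 400 = 279 + j48.4 → |·| ≈ 283.17, ∠ ≈ 9.84°
|H| = 4000 / 283.17 ≈ 14.126
Gain = 20 log₁₀(14.126) ≈ 23.00 dB
∠H = 0.00° − 9.84° = -9.84°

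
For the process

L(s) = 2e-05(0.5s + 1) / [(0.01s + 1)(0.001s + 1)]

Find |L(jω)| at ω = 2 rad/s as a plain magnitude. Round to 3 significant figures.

At ω = 2 rad/s:
zero (1 + j2·0.5) = 1 + j1 → |·| ≈ 1.4142, ∠ ≈ 45.00°
pole (1 + j2·0.01) = 1 + j0.02 → |·| ≈ 1.0002, ∠ ≈ 1.15°
pole (1 + j2·0.001) = 1 + j0.002 → |·| ≈ 1, ∠ ≈ 0.11°
|L| = 2e-05 · 1.4142 / (1.0002 · 1) ≈ 2.8278e-05

2.83e-05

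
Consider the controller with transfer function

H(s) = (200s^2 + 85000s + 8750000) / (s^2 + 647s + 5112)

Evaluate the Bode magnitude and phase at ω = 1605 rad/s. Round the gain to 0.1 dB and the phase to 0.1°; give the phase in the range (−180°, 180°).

Substitute s = j1605:
Numerator: 200(j1605)^2 + 85000(j1605) + 8750000 = -506455000 + j136425000
Denominator: (j1605)^2 + 647(j1605) + 5112 = -2570913 + j1038435
|N| = √(506455000² + 136425000²) ≈ 5.2451e+08, ∠N ≈ 164.92°
|D| = √(2570913² + 1038435²) ≈ 2.7727e+06, ∠D ≈ 158.01°
|H| = 5.2451e+08 / 2.7727e+06 ≈ 189.17
Gain = 20 log₁₀(189.17) ≈ 45.54 dB
∠H = 164.92° − 158.01° = 6.91°

45.5 dB, 6.9°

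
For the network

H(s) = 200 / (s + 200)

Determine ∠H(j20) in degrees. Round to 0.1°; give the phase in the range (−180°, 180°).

-5.7°

Substitute s = j20:
Numerator: 200 = 200 + j0
Denominator: (j20) + 200 = 200 + j20
|N| = √(200² + 0²) ≈ 200, ∠N ≈ 0.00°
|D| = √(200² + 20²) ≈ 201, ∠D ≈ 5.71°
∠H = 0.00° − 5.71° = -5.71°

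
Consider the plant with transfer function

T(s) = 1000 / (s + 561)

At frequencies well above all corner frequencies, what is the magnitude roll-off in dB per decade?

-20 dB/decade

Each pole contributes −20 dB/decade at high frequency; each zero contributes +20 dB/decade.
Net: 0 zero(s) − 1 pole(s) → -20 dB/decade.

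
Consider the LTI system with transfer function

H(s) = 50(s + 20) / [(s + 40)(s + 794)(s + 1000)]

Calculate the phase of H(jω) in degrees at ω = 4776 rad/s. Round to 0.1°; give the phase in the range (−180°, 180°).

-158.5°

At s = jω = j4776:
zero (s+20): 20 + j4776 → |·| = √(20²+4776²) = √22810576 ≈ 4776, ∠ = arctan(4776/20) ≈ 89.76°
pole (s+40): 40 + j4776 → |·| = √(40²+4776²) = √22811776 ≈ 4776.2, ∠ = arctan(4776/40) ≈ 89.52°
pole (s+794): 794 + j4776 → |·| = √(794²+4776²) = √23440612 ≈ 4841.6, ∠ = arctan(4776/794) ≈ 80.56°
pole (s+1000): 1000 + j4776 → |·| = √(1000²+4776²) = √23810176 ≈ 4879.6, ∠ = arctan(4776/1000) ≈ 78.17°
∠H = 89.76° − 248.25° = -158.49°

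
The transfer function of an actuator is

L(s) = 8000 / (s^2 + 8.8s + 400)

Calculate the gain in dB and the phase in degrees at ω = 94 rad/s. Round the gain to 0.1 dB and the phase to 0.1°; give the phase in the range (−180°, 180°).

-0.5 dB, -174.4°

At s = jω = j94:
quadratic: (j94)² + 8.8·j94 + 400 = -8436 + j827.2 → |·| ≈ 8476.5, ∠ ≈ 174.40°
|L| = 8000 / 8476.5 ≈ 0.94379
Gain = 20 log₁₀(0.94379) ≈ -0.50 dB
∠L = 0.00° − 174.40° = -174.40°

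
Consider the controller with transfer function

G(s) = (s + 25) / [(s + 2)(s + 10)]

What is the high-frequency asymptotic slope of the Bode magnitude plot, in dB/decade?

-20 dB/decade

Each pole contributes −20 dB/decade at high frequency; each zero contributes +20 dB/decade.
Net: 1 zero(s) − 2 pole(s) → -20 dB/decade.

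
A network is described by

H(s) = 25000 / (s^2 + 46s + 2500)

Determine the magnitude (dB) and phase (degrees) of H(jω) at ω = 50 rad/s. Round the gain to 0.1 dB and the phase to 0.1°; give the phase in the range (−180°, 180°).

At s = jω = j50:
quadratic: (j50)² + 46·j50 + 2500 = 0 + j2300 → |·| ≈ 2300, ∠ ≈ 90.00°
|H| = 25000 / 2300 ≈ 10.87
Gain = 20 log₁₀(10.87) ≈ 20.72 dB
∠H = 0.00° − 90.00° = -90.00°

20.7 dB, -90.0°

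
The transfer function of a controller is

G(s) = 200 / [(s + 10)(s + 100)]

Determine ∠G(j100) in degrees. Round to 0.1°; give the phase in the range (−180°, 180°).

At s = jω = j100:
pole (s+10): 10 + j100 → |·| = √(10²+100²) = √10100 ≈ 100.5, ∠ = arctan(100/10) ≈ 84.29°
pole (s+100): 100 + j100 → |·| = √(100²+100²) = √20000 ≈ 141.42, ∠ = arctan(100/100) ≈ 45.00°
∠G = 0.00° − 129.29° = -129.29°

-129.3°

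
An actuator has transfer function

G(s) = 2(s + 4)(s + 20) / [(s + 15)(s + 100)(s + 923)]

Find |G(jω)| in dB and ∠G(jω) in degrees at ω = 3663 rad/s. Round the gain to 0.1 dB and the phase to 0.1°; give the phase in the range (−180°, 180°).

-65.5 dB, -74.4°

At s = jω = j3663:
zero (s+4): 4 + j3663 → |·| = √(4²+3663²) = √13417585 ≈ 3663, ∠ = arctan(3663/4) ≈ 89.94°
zero (s+20): 20 + j3663 → |·| = √(20²+3663²) = √13417969 ≈ 3663.1, ∠ = arctan(3663/20) ≈ 89.69°
pole (s+15): 15 + j3663 → |·| = √(15²+3663²) = √13417794 ≈ 3663, ∠ = arctan(3663/15) ≈ 89.77°
pole (s+100): 100 + j3663 → |·| = √(100²+3663²) = √13427569 ≈ 3664.4, ∠ = arctan(3663/100) ≈ 88.44°
pole (s+923): 923 + j3663 → |·| = √(923²+3663²) = √14269498 ≈ 3777.5, ∠ = arctan(3663/923) ≈ 75.86°
|G| = 2 · 1.3418e+07 / 5.0704e+10 ≈ 0.00052927
Gain = 20 log₁₀(0.00052927) ≈ -65.53 dB
∠G = 179.63° − 254.07° = -74.44°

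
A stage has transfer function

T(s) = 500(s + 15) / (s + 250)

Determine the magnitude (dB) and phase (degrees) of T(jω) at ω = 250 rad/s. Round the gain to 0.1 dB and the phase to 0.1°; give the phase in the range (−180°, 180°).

51.0 dB, 41.6°

At s = jω = j250:
zero (s+15): 15 + j250 → |·| = √(15²+250²) = √62725 ≈ 250.45, ∠ = arctan(250/15) ≈ 86.57°
pole (s+250): 250 + j250 → |·| = √(250²+250²) = √125000 ≈ 353.55, ∠ = arctan(250/250) ≈ 45.00°
|T| = 500 · 250.45 / 353.55 ≈ 354.19
Gain = 20 log₁₀(354.19) ≈ 50.98 dB
∠T = 86.57° − 45.00° = 41.57°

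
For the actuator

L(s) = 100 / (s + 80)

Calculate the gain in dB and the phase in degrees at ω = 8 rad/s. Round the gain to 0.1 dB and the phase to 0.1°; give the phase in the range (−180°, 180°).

1.9 dB, -5.7°

Substitute s = j8:
Numerator: 100 = 100 + j0
Denominator: (j8) + 80 = 80 + j8
|N| = √(100² + 0²) ≈ 100, ∠N ≈ 0.00°
|D| = √(80² + 8²) ≈ 80.399, ∠D ≈ 5.71°
|L| = 100 / 80.399 ≈ 1.2438
Gain = 20 log₁₀(1.2438) ≈ 1.90 dB
∠L = 0.00° − 5.71° = -5.71°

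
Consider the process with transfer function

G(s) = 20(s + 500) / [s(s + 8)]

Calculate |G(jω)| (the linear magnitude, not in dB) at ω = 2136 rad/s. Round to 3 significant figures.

At s = jω = j2136:
zero (s+500): 500 + j2136 → |·| = √(500²+2136²) = √4812496 ≈ 2193.7, ∠ = arctan(2136/500) ≈ 76.83°
pole (s+8): 8 + j2136 → |·| = √(8²+2136²) = √4562560 ≈ 2136, ∠ = arctan(2136/8) ≈ 89.79°
pole at origin: |s| = 2136, ∠ = 90.00° (in denominator)
|G| = 20 · 2193.7 / 4.5625e+06 ≈ 0.0096162

0.00962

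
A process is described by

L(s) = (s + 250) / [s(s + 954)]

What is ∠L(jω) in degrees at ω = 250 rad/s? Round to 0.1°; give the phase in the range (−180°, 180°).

-59.7°

At s = jω = j250:
zero (s+250): 250 + j250 → |·| = √(250²+250²) = √125000 ≈ 353.55, ∠ = arctan(250/250) ≈ 45.00°
pole (s+954): 954 + j250 → |·| = √(954²+250²) = √972616 ≈ 986.21, ∠ = arctan(250/954) ≈ 14.68°
pole at origin: |s| = 250, ∠ = 90.00° (in denominator)
∠L = 45.00° − 104.68° = -59.68°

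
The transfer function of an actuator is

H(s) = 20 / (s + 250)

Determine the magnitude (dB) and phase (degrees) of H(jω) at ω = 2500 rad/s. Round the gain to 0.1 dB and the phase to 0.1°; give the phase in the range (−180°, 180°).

-42.0 dB, -84.3°

Substitute s = j2500:
Numerator: 20 = 20 + j0
Denominator: (j2500) + 250 = 250 + j2500
|N| = √(20² + 0²) ≈ 20, ∠N ≈ 0.00°
|D| = √(250² + 2500²) ≈ 2512.5, ∠D ≈ 84.29°
|H| = 20 / 2512.5 ≈ 0.0079602
Gain = 20 log₁₀(0.0079602) ≈ -41.98 dB
∠H = 0.00° − 84.29° = -84.29°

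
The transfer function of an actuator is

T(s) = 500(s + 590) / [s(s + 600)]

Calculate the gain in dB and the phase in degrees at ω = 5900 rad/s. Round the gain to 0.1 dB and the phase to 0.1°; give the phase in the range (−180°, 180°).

-21.4 dB, -89.9°

At s = jω = j5900:
zero (s+590): 590 + j5900 → |·| = √(590²+5900²) = √35158100 ≈ 5929.4, ∠ = arctan(5900/590) ≈ 84.29°
pole (s+600): 600 + j5900 → |·| = √(600²+5900²) = √35170000 ≈ 5930.4, ∠ = arctan(5900/600) ≈ 84.19°
pole at origin: |s| = 5900, ∠ = 90.00° (in denominator)
|T| = 500 · 5929.4 / 3.4989e+07 ≈ 0.084732
Gain = 20 log₁₀(0.084732) ≈ -21.44 dB
∠T = 84.29° − 174.19° = -89.90°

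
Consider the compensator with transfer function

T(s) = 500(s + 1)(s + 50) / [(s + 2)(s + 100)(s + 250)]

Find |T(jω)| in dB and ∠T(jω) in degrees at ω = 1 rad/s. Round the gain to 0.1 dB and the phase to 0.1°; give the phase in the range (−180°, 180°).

At s = jω = j1:
zero (s+1): 1 + j1 → |·| = √(1²+1²) = √2 ≈ 1.4142, ∠ = arctan(1/1) ≈ 45.00°
zero (s+50): 50 + j1 → |·| = √(50²+1²) = √2501 ≈ 50.01, ∠ = arctan(1/50) ≈ 1.15°
pole (s+2): 2 + j1 → |·| = √(2²+1²) = √5 ≈ 2.2361, ∠ = arctan(1/2) ≈ 26.57°
pole (s+100): 100 + j1 → |·| = √(100²+1²) = √10001 ≈ 100, ∠ = arctan(1/100) ≈ 0.57°
pole (s+250): 250 + j1 → |·| = √(250²+1²) = √62501 ≈ 250, ∠ = arctan(1/250) ≈ 0.23°
|T| = 500 · 70.724 / 55902 ≈ 0.63257
Gain = 20 log₁₀(0.63257) ≈ -3.98 dB
∠T = 46.15° − 27.37° = 18.78°

-4.0 dB, 18.8°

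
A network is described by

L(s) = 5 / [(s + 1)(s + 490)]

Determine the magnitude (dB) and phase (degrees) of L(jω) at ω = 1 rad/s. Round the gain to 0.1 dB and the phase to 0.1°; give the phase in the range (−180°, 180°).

-42.8 dB, -45.1°

At s = jω = j1:
pole (s+1): 1 + j1 → |·| = √(1²+1²) = √2 ≈ 1.4142, ∠ = arctan(1/1) ≈ 45.00°
pole (s+490): 490 + j1 → |·| = √(490²+1²) = √240101 ≈ 490, ∠ = arctan(1/490) ≈ 0.12°
|L| = 5 / 692.96 ≈ 0.0072154
Gain = 20 log₁₀(0.0072154) ≈ -42.83 dB
∠L = 0.00° − 45.12° = -45.12°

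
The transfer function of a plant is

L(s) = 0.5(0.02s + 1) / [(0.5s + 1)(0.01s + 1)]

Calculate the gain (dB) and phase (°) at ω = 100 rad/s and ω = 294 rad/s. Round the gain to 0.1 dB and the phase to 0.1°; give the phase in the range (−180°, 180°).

At ω = 100 rad/s:
zero (1 + j100·0.02) = 1 + j2 → |·| ≈ 2.2361, ∠ ≈ 63.43°
pole (1 + j100·0.5) = 1 + j50 → |·| ≈ 50.01, ∠ ≈ 88.85°
pole (1 + j100·0.01) = 1 + j1 → |·| ≈ 1.4142, ∠ ≈ 45.00°
|L| = 0.5 · 2.2361 / (50.01 · 1.4142) ≈ 0.015809
Gain = 20 log₁₀(0.015809) ≈ -36.02 dB
∠L = (63.43°) − (88.85° + 45.00°) = -70.42°

At ω = 294 rad/s:
zero (1 + j294·0.02) = 1 + j5.88 → |·| ≈ 5.9644, ∠ ≈ 80.35°
pole (1 + j294·0.5) = 1 + j147 → |·| ≈ 147, ∠ ≈ 89.61°
pole (1 + j294·0.01) = 1 + j2.94 → |·| ≈ 3.1054, ∠ ≈ 71.21°
|L| = 0.5 · 5.9644 / (147 · 3.1054) ≈ 0.0065328
Gain = 20 log₁₀(0.0065328) ≈ -43.70 dB
∠L = (80.35°) − (89.61° + 71.21°) = -80.47°

ω = 100: -36.0 dB, -70.4°; ω = 294: -43.7 dB, -80.5°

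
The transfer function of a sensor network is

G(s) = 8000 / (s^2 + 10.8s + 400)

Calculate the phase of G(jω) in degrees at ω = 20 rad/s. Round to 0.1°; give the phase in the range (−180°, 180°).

-90.0°

At s = jω = j20:
quadratic: (j20)² + 10.8·j20 + 400 = 0 + j216 → |·| ≈ 216, ∠ ≈ 90.00°
∠G = 0.00° − 90.00° = -90.00°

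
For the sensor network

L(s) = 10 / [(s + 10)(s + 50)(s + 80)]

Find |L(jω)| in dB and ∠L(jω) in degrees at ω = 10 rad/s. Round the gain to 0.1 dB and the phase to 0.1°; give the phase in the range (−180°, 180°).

-75.3 dB, -63.4°

At s = jω = j10:
pole (s+10): 10 + j10 → |·| = √(10²+10²) = √200 ≈ 14.142, ∠ = arctan(10/10) ≈ 45.00°
pole (s+50): 50 + j10 → |·| = √(50²+10²) = √2600 ≈ 50.99, ∠ = arctan(10/50) ≈ 11.31°
pole (s+80): 80 + j10 → |·| = √(80²+10²) = √6500 ≈ 80.623, ∠ = arctan(10/80) ≈ 7.13°
|L| = 10 / 58137 ≈ 0.00017201
Gain = 20 log₁₀(0.00017201) ≈ -75.29 dB
∠L = 0.00° − 63.44° = -63.44°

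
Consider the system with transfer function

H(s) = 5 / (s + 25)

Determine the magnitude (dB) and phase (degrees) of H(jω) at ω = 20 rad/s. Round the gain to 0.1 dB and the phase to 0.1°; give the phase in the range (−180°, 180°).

-16.1 dB, -38.7°

Substitute s = j20:
Numerator: 5 = 5 + j0
Denominator: (j20) + 25 = 25 + j20
|N| = √(5² + 0²) ≈ 5, ∠N ≈ 0.00°
|D| = √(25² + 20²) ≈ 32.016, ∠D ≈ 38.66°
|H| = 5 / 32.016 ≈ 0.15617
Gain = 20 log₁₀(0.15617) ≈ -16.13 dB
∠H = 0.00° − 38.66° = -38.66°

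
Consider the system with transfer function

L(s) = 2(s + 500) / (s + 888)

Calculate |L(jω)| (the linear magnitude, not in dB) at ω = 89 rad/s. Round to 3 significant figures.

At s = jω = j89:
zero (s+500): 500 + j89 → |·| = √(500²+89²) = √257921 ≈ 507.86, ∠ = arctan(89/500) ≈ 10.09°
pole (s+888): 888 + j89 → |·| = √(888²+89²) = √796465 ≈ 892.45, ∠ = arctan(89/888) ≈ 5.72°
|L| = 2 · 507.86 / 892.45 ≈ 1.1381

1.14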